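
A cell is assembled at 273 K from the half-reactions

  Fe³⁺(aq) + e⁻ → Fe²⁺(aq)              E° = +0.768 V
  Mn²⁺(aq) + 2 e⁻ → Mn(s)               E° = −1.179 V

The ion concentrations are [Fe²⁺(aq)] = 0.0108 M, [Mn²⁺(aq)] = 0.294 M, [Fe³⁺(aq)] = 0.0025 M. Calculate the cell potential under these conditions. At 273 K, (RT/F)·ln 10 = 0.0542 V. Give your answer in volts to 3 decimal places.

Since E°(Fe³⁺/Fe²⁺) > E°(Mn²⁺/Mn), Fe³⁺/Fe²⁺ serves as the cathode.
E°cell = E°cat − E°an = +0.768 − (−1.179) = +1.947 V; n = 2.
The balanced reaction is 2 Fe³⁺(aq) + Mn(s) → 2 Fe²⁺(aq) + Mn²⁺(aq), so Q = ([Fe²⁺(aq)]^2·[Mn²⁺(aq)]) / [Fe³⁺(aq)]^2 = 5.49 and log Q = 0.739.
Applying E = E° − (RT ln10/nF)·log Q gives +1.947 − (0.0542/2)(0.739) = +1.927 V.

+1.927 V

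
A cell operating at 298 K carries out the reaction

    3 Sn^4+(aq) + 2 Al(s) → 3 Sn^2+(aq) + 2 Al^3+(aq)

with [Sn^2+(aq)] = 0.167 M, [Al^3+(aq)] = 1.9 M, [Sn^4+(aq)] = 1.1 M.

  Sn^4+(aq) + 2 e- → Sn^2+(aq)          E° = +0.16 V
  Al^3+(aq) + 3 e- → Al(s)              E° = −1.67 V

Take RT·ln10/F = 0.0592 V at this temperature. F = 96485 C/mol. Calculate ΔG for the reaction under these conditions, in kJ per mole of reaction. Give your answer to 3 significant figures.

With Sn⁴⁺/Sn²⁺ reduced at the cathode, E°cell = +0.16 − (−1.67) = +1.83 V and n = 6.
Q = ([Sn^2+(aq)]^3·[Al^3+(aq)]^2) / [Sn^4+(aq)]^3 = 0.0126, so log Q = −1.899 and E = +1.83 − (0.0592/6)(−1.899) = +1.8487 V.
Finally ΔG = −nFE = −(6)(96485 C/mol)(+1.8487 V) = −1070 kJ/mol.

−1070 kJ/mol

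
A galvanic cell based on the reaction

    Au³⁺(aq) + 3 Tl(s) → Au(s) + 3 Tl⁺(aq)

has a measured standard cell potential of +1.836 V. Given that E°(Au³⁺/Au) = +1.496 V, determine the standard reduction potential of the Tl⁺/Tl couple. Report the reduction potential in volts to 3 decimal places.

In the reaction as written the Au³⁺/Au couple is reduced (cathode) and Tl⁺/Tl is oxidized (anode), so E°cell = E°(Au³⁺/Au) − E°(Tl⁺/Tl).
E°(Tl⁺/Tl) = E°(cathode) − E°cell = +1.496 − (+1.836) = −0.340 V.

−0.340 V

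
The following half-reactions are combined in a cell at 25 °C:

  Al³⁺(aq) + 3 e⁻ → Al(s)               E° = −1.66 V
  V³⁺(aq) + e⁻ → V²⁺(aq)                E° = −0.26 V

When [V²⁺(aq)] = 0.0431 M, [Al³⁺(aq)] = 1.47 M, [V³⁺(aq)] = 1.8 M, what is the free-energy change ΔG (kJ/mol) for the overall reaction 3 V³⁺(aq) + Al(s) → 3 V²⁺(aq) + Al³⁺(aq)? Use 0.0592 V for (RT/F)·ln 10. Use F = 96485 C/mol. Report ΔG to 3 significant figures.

The standard cell potential is −0.26 − (−1.66) = +1.40 V, with n = 3 electrons in the balanced equation.
Q = ([V²⁺(aq)]^3·[Al³⁺(aq)]) / [V³⁺(aq)]^3 = 2.02×10^−5, so log Q = −4.695 and E = +1.40 − (0.0592/3)(−4.695) = +1.4926 V.
ΔG = −nFE = −(3)(96485)(+1.4926) J/mol = −432 kJ/mol.

−432 kJ/mol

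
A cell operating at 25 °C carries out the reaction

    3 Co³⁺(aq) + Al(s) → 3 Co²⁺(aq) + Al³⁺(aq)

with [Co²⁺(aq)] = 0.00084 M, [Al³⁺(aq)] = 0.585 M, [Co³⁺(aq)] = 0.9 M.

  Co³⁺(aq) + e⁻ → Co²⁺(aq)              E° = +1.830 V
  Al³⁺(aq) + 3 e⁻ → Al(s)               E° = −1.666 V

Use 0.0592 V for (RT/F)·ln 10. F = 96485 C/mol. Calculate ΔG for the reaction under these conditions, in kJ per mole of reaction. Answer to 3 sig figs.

E°cell = +1.830 − (−1.666) = +3.496 V; the balanced reaction transfers n = 3 electrons.
The reaction quotient is ([Co²⁺(aq)]^3·[Al³⁺(aq)]) / [Co³⁺(aq)]^3 = 4.76×10^−10; by Nernst, E = +3.496 − (0.0592/3)(−9.323) = +3.6800 V.
ΔG = −nFE = −(3)(96485)(+3.6800) J/mol = −1070 kJ/mol.

−1070 kJ/mol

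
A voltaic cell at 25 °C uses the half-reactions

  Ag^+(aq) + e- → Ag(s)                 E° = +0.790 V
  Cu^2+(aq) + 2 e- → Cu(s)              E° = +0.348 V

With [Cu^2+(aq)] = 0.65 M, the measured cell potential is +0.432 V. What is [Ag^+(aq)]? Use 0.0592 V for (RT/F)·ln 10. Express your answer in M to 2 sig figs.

With Ag⁺/Ag at the cathode and Cu²⁺/Cu at the anode, E°cell = +0.790 − (+0.348) = +0.442 V (n = 2).
From the Nernst equation, log Q = n(E° − E)/0.0592 = 2·(+0.442 − (+0.432))/0.0592 = 0.338.
For 2 Ag^+(aq) + Cu(s) → 2 Ag(s) + Cu^2+(aq), the reaction quotient is Q = [Cu^2+(aq)] / [Ag^+(aq)]^2.
Isolating [Ag^+(aq)] in Q = 10^{0.338} yields log [Ag^+(aq)] = −0.263, i.e. 0.55 M.

0.55 M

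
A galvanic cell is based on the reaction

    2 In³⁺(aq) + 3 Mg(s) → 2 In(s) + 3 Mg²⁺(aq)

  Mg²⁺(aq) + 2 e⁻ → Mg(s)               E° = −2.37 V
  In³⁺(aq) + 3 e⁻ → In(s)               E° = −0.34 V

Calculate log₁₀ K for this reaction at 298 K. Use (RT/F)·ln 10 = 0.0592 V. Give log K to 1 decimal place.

The In³⁺/In couple is reduced (cathode); E°cell = −0.34 − (−2.37) = +2.03 V with n = 6.
At equilibrium E = 0, so log K = nE°cell / 0.0592 = (6)(+2.03) / 0.0592 = 205.7.

log K = 205.7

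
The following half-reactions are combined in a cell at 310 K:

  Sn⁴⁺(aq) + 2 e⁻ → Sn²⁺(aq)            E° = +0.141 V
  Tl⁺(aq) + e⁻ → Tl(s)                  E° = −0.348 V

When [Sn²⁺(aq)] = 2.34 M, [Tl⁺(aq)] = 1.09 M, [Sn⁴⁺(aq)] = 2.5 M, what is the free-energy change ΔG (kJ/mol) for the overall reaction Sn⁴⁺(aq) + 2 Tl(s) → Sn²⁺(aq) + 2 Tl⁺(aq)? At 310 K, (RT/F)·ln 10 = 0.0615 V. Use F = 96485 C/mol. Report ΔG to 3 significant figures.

−94.1 kJ/mol

With Sn⁴⁺/Sn²⁺ reduced at the cathode, E°cell = +0.141 − (−0.348) = +0.489 V and n = 2.
Here Q = ([Sn²⁺(aq)]·[Tl⁺(aq)]^2) / [Sn⁴⁺(aq)] = 1.11 (log Q = 0.046), giving E = +0.489 − (0.0615/2)·(0.046) = +0.4876 V.
Finally ΔG = −nFE = −(2)(96485 C/mol)(+0.4876 V) = −94.1 kJ/mol.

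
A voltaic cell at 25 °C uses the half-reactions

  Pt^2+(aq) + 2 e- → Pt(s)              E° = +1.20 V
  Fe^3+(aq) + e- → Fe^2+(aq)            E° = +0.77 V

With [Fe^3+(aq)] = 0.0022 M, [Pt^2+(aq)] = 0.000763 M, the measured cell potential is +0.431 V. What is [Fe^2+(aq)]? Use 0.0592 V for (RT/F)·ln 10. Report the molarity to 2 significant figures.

0.083 M

Pt²⁺/Pt is the cathode (higher E°); E°cell = +1.20 − (+0.77) = +0.43 V with n = 2.
From the Nernst equation, log Q = n(E° − E)/0.0592 = 2·(+0.43 − (+0.431))/0.0592 = −0.034.
Balancing electrons gives Pt^2+(aq) + 2 Fe^2+(aq) → Pt(s) + 2 Fe^3+(aq); thus Q = [Fe^3+(aq)]^2 / ([Pt^2+(aq)]·[Fe^2+(aq)]^2).
Isolating [Fe^2+(aq)] in Q = 10^{−0.034} yields log [Fe^2+(aq)] = −1.082, i.e. 0.083 M.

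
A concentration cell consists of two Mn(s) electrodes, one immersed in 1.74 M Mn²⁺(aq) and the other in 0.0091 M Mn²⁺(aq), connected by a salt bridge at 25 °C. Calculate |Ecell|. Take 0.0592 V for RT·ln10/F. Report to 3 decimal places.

For a concentration cell E°cell = 0, since both electrodes use the same couple.
The compartment with the higher Mn²⁺(aq) concentration (1.74 M) acts as the cathode; ions are reduced there and produced at the dilute (0.0091 M) anode.
With n = 2, Ecell = −(0.0592/2)·log([dilute]/[conc]) = −(0.0592/2)·log(0.0091/1.74) = +0.068 V.

0.068 V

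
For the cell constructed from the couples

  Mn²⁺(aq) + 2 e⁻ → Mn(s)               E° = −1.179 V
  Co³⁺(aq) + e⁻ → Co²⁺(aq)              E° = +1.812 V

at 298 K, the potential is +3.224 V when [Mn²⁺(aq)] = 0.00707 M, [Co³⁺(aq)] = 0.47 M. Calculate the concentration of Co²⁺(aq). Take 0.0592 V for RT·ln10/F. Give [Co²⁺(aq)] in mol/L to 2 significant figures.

Co³⁺/Co²⁺ is the cathode (higher E°); E°cell = +1.812 − (−1.179) = +2.991 V with n = 2.
Rearranging E = E° − (0.0592/n)·log Q gives log Q = 2(+2.991 − (+3.224))/0.0592 = −7.872.
For 2 Co³⁺(aq) + Mn(s) → 2 Co²⁺(aq) + Mn²⁺(aq), the reaction quotient is Q = ([Co²⁺(aq)]^2·[Mn²⁺(aq)]) / [Co³⁺(aq)]^2.
Solving for the unknown gives log [Co²⁺(aq)] = −3.189, so [Co²⁺(aq)] ≈ 0.00065 M.

0.00065 M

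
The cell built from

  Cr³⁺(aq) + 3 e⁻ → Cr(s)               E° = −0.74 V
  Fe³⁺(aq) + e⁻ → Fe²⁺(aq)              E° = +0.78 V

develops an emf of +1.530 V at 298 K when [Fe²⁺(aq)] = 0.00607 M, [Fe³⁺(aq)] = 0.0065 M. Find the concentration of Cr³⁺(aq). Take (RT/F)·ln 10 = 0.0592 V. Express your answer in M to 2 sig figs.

Fe³⁺/Fe²⁺ is the cathode (higher E°); E°cell = +0.78 − (−0.74) = +1.52 V with n = 3.
From the Nernst equation, log Q = n(E° − E)/0.0592 = 3·(+1.52 − (+1.530))/0.0592 = −0.507.
The balanced reaction is 3 Fe³⁺(aq) + Cr(s) → 3 Fe²⁺(aq) + Cr³⁺(aq), so Q = ([Fe²⁺(aq)]^3·[Cr³⁺(aq)]) / [Fe³⁺(aq)]^3.
Isolating [Cr³⁺(aq)] in Q = 10^{−0.507} yields log [Cr³⁺(aq)] = −0.418, i.e. 0.38 M.

0.38 M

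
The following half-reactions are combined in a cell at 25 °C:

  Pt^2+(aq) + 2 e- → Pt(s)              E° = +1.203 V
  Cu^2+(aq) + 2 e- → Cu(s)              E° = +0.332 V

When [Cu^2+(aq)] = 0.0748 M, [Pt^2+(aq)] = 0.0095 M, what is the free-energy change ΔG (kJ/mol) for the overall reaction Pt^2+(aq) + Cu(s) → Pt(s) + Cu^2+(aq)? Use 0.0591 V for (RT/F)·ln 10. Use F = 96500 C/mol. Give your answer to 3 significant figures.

−163 kJ/mol

E°cell = +1.203 − (+0.332) = +0.871 V; the balanced reaction transfers n = 2 electrons.
Q = [Cu^2+(aq)] / [Pt^2+(aq)] = 7.87, so log Q = 0.896 and E = +0.871 − (0.0591/2)(0.896) = +0.8445 V.
Finally ΔG = −nFE = −(2)(96500 C/mol)(+0.8445 V) = −163 kJ/mol.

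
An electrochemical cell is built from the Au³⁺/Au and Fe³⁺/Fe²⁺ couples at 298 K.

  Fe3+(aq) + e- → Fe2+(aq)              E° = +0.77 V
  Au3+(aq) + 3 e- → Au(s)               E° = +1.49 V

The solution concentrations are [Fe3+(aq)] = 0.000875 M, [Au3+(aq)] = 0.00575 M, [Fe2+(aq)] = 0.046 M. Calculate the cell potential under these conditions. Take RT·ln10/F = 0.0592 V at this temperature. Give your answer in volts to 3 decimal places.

Au³⁺/Au is reduced (cathode, E° = +1.49 V) and Fe³⁺/Fe²⁺ is oxidized (anode).
E°cell = E°cat − E°an = +1.49 − (+0.77) = +0.72 V; n = 3.
Balancing gives Au3+(aq) + 3 Fe2+(aq) → Au(s) + 3 Fe3+(aq); hence Q = [Fe3+(aq)]^3 / ([Au3+(aq)]·[Fe2+(aq)]^3) = 0.0012 (log Q = −2.922).
Applying E = E° − (RT ln10/nF)·log Q gives +0.72 − (0.0592/3)(−2.922) = +0.778 V.

+0.778 V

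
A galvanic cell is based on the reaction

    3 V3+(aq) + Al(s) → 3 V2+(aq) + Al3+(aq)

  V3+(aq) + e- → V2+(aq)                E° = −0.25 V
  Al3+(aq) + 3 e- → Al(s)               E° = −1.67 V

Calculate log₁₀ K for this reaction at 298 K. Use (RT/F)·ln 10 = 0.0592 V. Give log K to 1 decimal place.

The V³⁺/V²⁺ couple is reduced (cathode); E°cell = −0.25 − (−1.67) = +1.42 V with n = 3.
At equilibrium E = 0, so log K = nE°cell / 0.0592 = (3)(+1.42) / 0.0592 = 72.0.

log K = 72.0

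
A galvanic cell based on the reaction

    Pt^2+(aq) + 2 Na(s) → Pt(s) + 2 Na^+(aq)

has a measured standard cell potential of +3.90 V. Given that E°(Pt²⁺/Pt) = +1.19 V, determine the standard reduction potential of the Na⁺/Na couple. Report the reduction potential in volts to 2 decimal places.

In the reaction as written the Pt²⁺/Pt couple is reduced (cathode) and Na⁺/Na is oxidized (anode), so E°cell = E°(Pt²⁺/Pt) − E°(Na⁺/Na).
E°(Na⁺/Na) = E°(cathode) − E°cell = +1.19 − (+3.90) = −2.71 V.

−2.71 V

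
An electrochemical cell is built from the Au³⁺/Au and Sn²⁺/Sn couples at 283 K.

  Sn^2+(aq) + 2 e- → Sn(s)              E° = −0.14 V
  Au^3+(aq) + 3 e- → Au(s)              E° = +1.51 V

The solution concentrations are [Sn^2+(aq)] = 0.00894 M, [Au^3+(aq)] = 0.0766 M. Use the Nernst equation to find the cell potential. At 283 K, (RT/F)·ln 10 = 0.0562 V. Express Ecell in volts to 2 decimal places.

+1.69 V

Since E°(Au³⁺/Au) > E°(Sn²⁺/Sn), Au³⁺/Au serves as the cathode.
E°cell = E°cat − E°an = +1.51 − (−0.14) = +1.65 V; n = 6.
Balancing gives 2 Au^3+(aq) + 3 Sn(s) → 2 Au(s) + 3 Sn^2+(aq); hence Q = [Sn^2+(aq)]^3 / [Au^3+(aq)]^2 = 0.000122 (log Q = −3.914).
E = E° − (0.0562/n)·log Q = +1.65 − (0.0562/6)(−3.914) = +1.69 V.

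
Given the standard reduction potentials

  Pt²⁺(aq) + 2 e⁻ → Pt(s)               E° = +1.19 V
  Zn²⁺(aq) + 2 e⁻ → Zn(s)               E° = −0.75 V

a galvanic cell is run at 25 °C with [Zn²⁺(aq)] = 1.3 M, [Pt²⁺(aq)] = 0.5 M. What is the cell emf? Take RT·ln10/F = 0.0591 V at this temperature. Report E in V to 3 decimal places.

+1.928 V

Since E°(Pt²⁺/Pt) > E°(Zn²⁺/Zn), Pt²⁺/Pt serves as the cathode.
The standard potential is +1.19 − (−0.75) = +1.94 V and the balanced reaction transfers n = 2 electrons.
The balanced reaction is Pt²⁺(aq) + Zn(s) → Pt(s) + Zn²⁺(aq), so Q = [Zn²⁺(aq)] / [Pt²⁺(aq)] = 2.6 and log Q = 0.415.
E = E° − (0.0591/n)·log Q = +1.94 − (0.0591/2)(0.415) = +1.928 V.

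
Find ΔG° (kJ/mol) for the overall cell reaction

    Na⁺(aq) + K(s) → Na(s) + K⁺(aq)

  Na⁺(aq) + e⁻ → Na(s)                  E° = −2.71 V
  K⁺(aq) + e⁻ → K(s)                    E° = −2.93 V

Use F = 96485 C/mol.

−21.2 kJ/mol

In the reaction as written Na⁺(aq) is reduced, so the Na⁺/Na couple is the cathode and K⁺/K is the anode.
E°cell = −2.71 − (−2.93) = +0.22 V; balancing electrons gives n = 1.
ΔG° = −nFE°cell = −(1)(96485)(+0.22) J/mol = −21.2 kJ/mol.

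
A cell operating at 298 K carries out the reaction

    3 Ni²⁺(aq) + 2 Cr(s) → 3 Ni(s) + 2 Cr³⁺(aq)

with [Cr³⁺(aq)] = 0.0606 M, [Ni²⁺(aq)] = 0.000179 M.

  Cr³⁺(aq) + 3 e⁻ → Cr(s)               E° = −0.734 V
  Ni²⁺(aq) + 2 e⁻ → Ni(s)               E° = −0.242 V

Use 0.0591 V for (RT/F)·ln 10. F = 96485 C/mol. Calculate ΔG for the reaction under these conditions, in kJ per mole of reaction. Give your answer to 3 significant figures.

−235 kJ/mol

E°cell = −0.242 − (−0.734) = +0.492 V; the balanced reaction transfers n = 6 electrons.
The reaction quotient is [Cr³⁺(aq)]^2 / [Ni²⁺(aq)]^3 = 6.4×10^8; by Nernst, E = +0.492 − (0.0591/6)(8.806) = +0.4053 V.
ΔG = −nFE = −(6)(96485)(+0.4053) J/mol = −235 kJ/mol.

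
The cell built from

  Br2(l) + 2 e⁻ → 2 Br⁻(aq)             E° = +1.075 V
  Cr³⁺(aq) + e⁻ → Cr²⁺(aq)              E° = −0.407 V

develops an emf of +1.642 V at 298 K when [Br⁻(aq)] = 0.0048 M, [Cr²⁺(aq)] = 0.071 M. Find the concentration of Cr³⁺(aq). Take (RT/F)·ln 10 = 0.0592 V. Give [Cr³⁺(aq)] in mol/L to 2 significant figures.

Br₂/Br⁻ is the cathode (higher E°); E°cell = +1.075 − (−0.407) = +1.482 V with n = 2.
Rearranging E = E° − (0.0592/n)·log Q gives log Q = 2(+1.482 − (+1.642))/0.0592 = −5.405.
Balancing electrons gives Br2(l) + 2 Cr²⁺(aq) → 2 Br⁻(aq) + 2 Cr³⁺(aq); thus Q = ([Br⁻(aq)]^2·[Cr³⁺(aq)]^2) / [Cr²⁺(aq)]^2.
Substituting the known concentrations and solving, log [Cr³⁺(aq)] = −1.532 and [Cr³⁺(aq)] = 0.029 M.

0.029 M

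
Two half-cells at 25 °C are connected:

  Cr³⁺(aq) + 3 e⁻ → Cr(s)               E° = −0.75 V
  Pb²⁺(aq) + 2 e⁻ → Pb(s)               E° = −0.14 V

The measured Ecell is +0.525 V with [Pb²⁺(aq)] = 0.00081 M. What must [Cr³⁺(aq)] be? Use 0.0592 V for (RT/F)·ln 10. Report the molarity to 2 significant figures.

Pb²⁺/Pb is the cathode (higher E°); E°cell = −0.14 − (−0.75) = +0.61 V with n = 6.
Rearranging E = E° − (0.0592/n)·log Q gives log Q = 6(+0.61 − (+0.525))/0.0592 = 8.615.
The balanced reaction is 3 Pb²⁺(aq) + 2 Cr(s) → 3 Pb(s) + 2 Cr³⁺(aq), so Q = [Cr³⁺(aq)]^2 / [Pb²⁺(aq)]^3.
Substituting the known concentrations and solving, log [Cr³⁺(aq)] = −0.330 and [Cr³⁺(aq)] = 0.47 M.

0.47 M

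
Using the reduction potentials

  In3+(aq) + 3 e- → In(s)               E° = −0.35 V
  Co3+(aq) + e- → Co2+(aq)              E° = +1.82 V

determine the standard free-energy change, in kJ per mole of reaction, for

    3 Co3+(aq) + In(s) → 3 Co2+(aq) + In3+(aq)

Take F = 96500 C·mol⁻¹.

In the reaction as written Co3+(aq) is reduced, so the Co³⁺/Co²⁺ couple is the cathode and In³⁺/In is the anode.
E°cell = +1.82 − (−0.35) = +2.17 V; balancing electrons gives n = 3.
ΔG° = −nFE°cell = −(3)(96500)(+2.17) J/mol = −628 kJ/mol.

−628 kJ/mol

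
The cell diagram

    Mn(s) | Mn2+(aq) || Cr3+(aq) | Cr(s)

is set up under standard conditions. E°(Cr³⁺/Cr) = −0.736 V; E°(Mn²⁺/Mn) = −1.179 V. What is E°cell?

By convention the left-hand electrode in cell notation is the anode (oxidation) and the right-hand electrode is the cathode (reduction).
E°cell = E°(right) − E°(left) = −0.736 − (−1.179) = +0.443 V.

+0.443 V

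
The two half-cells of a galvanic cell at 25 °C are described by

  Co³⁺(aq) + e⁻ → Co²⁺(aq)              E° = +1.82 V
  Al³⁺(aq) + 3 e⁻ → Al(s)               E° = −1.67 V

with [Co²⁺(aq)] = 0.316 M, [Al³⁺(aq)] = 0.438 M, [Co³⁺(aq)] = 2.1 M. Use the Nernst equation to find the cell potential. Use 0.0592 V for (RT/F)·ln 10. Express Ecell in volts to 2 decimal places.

+3.55 V

Co³⁺/Co²⁺ is reduced (cathode, E° = +1.82 V) and Al³⁺/Al is oxidized (anode).
The standard potential is +1.82 − (−1.67) = +3.49 V and the balanced reaction transfers n = 3 electrons.
For the overall reaction 3 Co³⁺(aq) + Al(s) → 3 Co²⁺(aq) + Al³⁺(aq), Q = ([Co²⁺(aq)]^3·[Al³⁺(aq)]) / [Co³⁺(aq)]^3 = 0.00149, giving log Q = −2.826.
E = E° − (0.0592/n)·log Q = +3.49 − (0.0592/3)(−2.826) = +3.55 V.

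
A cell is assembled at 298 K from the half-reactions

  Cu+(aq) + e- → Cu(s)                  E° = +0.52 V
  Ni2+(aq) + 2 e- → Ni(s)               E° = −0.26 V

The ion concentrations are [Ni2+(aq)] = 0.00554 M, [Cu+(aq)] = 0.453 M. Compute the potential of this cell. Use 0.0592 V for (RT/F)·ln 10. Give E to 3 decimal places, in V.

+0.826 V

The Cu⁺/Cu couple has the more positive E°, so it is the cathode; Ni²⁺/Ni is the anode.
E°cell = E°cat − E°an = +0.52 − (−0.26) = +0.78 V; n = 2.
The balanced reaction is 2 Cu+(aq) + Ni(s) → 2 Cu(s) + Ni2+(aq), so Q = [Ni2+(aq)] / [Cu+(aq)]^2 = 0.027 and log Q = −1.569.
Applying E = E° − (RT ln10/nF)·log Q gives +0.78 − (0.0592/2)(−1.569) = +0.826 V.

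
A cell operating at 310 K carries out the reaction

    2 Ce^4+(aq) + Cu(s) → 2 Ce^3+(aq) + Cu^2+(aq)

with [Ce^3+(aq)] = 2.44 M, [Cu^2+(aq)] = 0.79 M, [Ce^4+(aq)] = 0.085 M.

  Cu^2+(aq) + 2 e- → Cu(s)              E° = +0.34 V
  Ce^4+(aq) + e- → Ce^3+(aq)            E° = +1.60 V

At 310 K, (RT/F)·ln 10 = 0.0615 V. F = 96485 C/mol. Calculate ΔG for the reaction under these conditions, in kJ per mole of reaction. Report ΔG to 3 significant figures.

The standard cell potential is +1.60 − (+0.34) = +1.26 V, with n = 2 electrons in the balanced equation.
The reaction quotient is ([Ce^3+(aq)]^2·[Cu^2+(aq)]) / [Ce^4+(aq)]^2 = 651; by Nernst, E = +1.26 − (0.0615/2)(2.814) = +1.1735 V.
Then ΔG = −nFE = −2 × 96485 × +1.1735 J/mol = −226 kJ/mol.

−226 kJ/mol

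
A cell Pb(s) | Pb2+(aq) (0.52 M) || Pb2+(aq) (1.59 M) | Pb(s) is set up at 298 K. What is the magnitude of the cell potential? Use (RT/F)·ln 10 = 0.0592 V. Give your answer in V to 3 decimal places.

0.014 V

For a concentration cell E°cell = 0, since both electrodes use the same couple.
The compartment with the higher Pb2+(aq) concentration (1.59 M) acts as the cathode; ions are reduced there and produced at the dilute (0.52 M) anode.
With n = 2, Ecell = −(0.0592/2)·log([dilute]/[conc]) = −(0.0592/2)·log(0.52/1.59) = +0.014 V.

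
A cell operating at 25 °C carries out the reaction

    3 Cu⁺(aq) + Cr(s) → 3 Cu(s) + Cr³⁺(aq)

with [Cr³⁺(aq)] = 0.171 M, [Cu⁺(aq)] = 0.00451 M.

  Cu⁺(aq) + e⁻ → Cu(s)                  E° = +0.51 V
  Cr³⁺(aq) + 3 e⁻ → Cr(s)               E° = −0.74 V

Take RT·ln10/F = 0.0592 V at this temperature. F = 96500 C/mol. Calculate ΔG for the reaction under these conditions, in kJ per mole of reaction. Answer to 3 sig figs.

−326 kJ/mol

The standard cell potential is +0.51 − (−0.74) = +1.25 V, with n = 3 electrons in the balanced equation.
The reaction quotient is [Cr³⁺(aq)] / [Cu⁺(aq)]^3 = 1.86×10^6; by Nernst, E = +1.25 − (0.0592/3)(6.270) = +1.1263 V.
Then ΔG = −nFE = −3 × 96500 × +1.1263 J/mol = −326 kJ/mol.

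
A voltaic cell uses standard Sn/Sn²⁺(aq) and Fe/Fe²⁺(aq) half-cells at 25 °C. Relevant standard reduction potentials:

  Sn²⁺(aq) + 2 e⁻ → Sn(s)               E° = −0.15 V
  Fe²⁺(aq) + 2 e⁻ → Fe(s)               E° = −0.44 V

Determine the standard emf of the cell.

+0.29 V

The Sn²⁺/Sn couple has the higher E°, so Sn ion is reduced (cathode) and Fe is oxidized (anode).
E°cell = E°(cathode) − E°(anode) = −0.15 − (−0.44) = +0.29 V.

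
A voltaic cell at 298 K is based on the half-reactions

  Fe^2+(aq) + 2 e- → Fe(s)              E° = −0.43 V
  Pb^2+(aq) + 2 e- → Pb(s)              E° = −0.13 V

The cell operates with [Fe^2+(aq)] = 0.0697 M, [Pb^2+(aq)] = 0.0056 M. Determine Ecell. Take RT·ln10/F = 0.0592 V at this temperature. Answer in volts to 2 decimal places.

+0.27 V

Pb²⁺/Pb is reduced (cathode, E° = −0.13 V) and Fe²⁺/Fe is oxidized (anode).
E°cell = −0.13 − (−0.43) = +0.30 V, with n = 2 electrons transferred.
For the overall reaction Pb^2+(aq) + Fe(s) → Pb(s) + Fe^2+(aq), Q = [Fe^2+(aq)] / [Pb^2+(aq)] = 12.4, giving log Q = 1.095.
Applying E = E° − (RT ln10/nF)·log Q gives +0.30 − (0.0592/2)(1.095) = +0.27 V.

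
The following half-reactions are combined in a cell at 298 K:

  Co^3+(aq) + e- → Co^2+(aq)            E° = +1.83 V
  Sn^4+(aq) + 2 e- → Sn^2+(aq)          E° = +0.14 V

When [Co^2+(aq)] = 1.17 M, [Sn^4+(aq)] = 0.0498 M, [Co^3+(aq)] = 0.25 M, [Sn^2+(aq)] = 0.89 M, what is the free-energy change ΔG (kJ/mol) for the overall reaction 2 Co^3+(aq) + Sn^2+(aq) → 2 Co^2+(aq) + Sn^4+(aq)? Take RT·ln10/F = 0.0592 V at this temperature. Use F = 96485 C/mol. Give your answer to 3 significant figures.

−326 kJ/mol

With Co³⁺/Co²⁺ reduced at the cathode, E°cell = +1.83 − (+0.14) = +1.69 V and n = 2.
Q = ([Co^2+(aq)]^2·[Sn^4+(aq)]) / ([Co^3+(aq)]^2·[Sn^2+(aq)]) = 1.23, so log Q = 0.088 and E = +1.69 − (0.0592/2)(0.088) = +1.6874 V.
ΔG = −nFE = −(2)(96485)(+1.6874) J/mol = −326 kJ/mol.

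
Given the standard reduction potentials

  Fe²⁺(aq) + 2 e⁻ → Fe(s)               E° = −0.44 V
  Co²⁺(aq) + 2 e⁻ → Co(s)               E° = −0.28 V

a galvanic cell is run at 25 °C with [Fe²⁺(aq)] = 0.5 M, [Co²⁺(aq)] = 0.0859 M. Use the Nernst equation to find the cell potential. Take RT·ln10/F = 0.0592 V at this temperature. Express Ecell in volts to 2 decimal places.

Co²⁺/Co is reduced (cathode, E° = −0.28 V) and Fe²⁺/Fe is oxidized (anode).
E°cell = E°cat − E°an = −0.28 − (−0.44) = +0.16 V; n = 2.
The balanced reaction is Co²⁺(aq) + Fe(s) → Co(s) + Fe²⁺(aq), so Q = [Fe²⁺(aq)] / [Co²⁺(aq)] = 5.82 and log Q = 0.765.
By the Nernst equation, E = +0.16 − (0.0592/2)·(0.765) = +0.14 V.

+0.14 V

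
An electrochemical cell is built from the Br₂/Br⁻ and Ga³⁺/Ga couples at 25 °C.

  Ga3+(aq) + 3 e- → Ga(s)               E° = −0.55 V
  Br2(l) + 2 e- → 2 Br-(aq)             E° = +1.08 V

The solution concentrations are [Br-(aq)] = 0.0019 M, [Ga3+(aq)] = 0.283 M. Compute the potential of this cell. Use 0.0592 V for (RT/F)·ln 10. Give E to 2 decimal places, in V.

The Br₂/Br⁻ couple has the more positive E°, so it is the cathode; Ga³⁺/Ga is the anode.
E°cell = +1.08 − (−0.55) = +1.63 V, with n = 6 electrons transferred.
Balancing gives 3 Br2(l) + 2 Ga(s) → 6 Br-(aq) + 2 Ga3+(aq); hence Q = [Br-(aq)]^6·[Ga3+(aq)]^2 = 3.77×10^−18 (log Q = −17.424).
Applying E = E° − (RT ln10/nF)·log Q gives +1.63 − (0.0592/6)(−17.424) = +1.80 V.

+1.80 V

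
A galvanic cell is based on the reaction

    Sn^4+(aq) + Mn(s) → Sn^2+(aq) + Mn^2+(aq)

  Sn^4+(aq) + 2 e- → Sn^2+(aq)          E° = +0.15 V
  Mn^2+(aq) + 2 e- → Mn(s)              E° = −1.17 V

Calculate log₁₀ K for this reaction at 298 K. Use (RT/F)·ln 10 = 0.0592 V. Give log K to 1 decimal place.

The Sn⁴⁺/Sn²⁺ couple is reduced (cathode); E°cell = +0.15 − (−1.17) = +1.32 V with n = 2.
At equilibrium E = 0, so log K = nE°cell / 0.0592 = (2)(+1.32) / 0.0592 = 44.6.

log K = 44.6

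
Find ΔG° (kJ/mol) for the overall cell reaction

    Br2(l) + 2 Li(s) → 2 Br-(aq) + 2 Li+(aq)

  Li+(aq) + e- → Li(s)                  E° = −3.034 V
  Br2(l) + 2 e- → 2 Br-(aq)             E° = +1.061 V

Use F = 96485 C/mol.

−790 kJ/mol

In the reaction as written Br2(l) is reduced, so the Br₂/Br⁻ couple is the cathode and Li⁺/Li is the anode.
E°cell = +1.061 − (−3.034) = +4.095 V; balancing electrons gives n = 2.
ΔG° = −nFE°cell = −(2)(96485)(+4.095) J/mol = −790 kJ/mol.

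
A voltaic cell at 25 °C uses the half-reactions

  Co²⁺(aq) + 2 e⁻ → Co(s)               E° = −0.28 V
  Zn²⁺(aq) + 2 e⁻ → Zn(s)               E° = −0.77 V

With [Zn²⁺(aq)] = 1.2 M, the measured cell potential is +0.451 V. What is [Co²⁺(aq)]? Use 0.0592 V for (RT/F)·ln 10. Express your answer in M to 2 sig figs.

0.058 M

The Co²⁺/Co couple has the larger reduction potential, so it is the cathode: E°cell = −0.28 − (−0.77) = +0.49 V and n = 2.
Rearranging E = E° − (0.0592/n)·log Q gives log Q = 2(+0.49 − (+0.451))/0.0592 = 1.318.
The balanced reaction is Co²⁺(aq) + Zn(s) → Co(s) + Zn²⁺(aq), so Q = [Zn²⁺(aq)] / [Co²⁺(aq)].
Substituting the known concentrations and solving, log [Co²⁺(aq)] = −1.239 and [Co²⁺(aq)] = 0.058 M.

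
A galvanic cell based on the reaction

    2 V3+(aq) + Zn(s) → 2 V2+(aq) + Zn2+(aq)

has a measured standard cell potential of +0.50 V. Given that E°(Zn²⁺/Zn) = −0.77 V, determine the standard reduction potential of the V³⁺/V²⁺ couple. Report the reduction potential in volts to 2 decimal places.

In the reaction as written the V³⁺/V²⁺ couple is reduced (cathode) and Zn²⁺/Zn is oxidized (anode), so E°cell = E°(V³⁺/V²⁺) − E°(Zn²⁺/Zn).
E°(V³⁺/V²⁺) = E°cell + E°(anode) = +0.50 + (−0.77) = −0.27 V.

−0.27 V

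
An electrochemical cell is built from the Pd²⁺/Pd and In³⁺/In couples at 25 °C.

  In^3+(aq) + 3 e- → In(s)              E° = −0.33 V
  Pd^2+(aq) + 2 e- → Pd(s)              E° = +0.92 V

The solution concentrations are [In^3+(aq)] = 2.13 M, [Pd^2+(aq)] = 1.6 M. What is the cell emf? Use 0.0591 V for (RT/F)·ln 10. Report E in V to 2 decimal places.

Pd²⁺/Pd is reduced (cathode, E° = +0.92 V) and In³⁺/In is oxidized (anode).
E°cell = +0.92 − (−0.33) = +1.25 V, with n = 6 electrons transferred.
Balancing gives 3 Pd^2+(aq) + 2 In(s) → 3 Pd(s) + 2 In^3+(aq); hence Q = [In^3+(aq)]^2 / [Pd^2+(aq)]^3 = 1.11 (log Q = 0.044).
By the Nernst equation, E = +1.25 − (0.0591/6)·(0.044) = +1.25 V.

+1.25 V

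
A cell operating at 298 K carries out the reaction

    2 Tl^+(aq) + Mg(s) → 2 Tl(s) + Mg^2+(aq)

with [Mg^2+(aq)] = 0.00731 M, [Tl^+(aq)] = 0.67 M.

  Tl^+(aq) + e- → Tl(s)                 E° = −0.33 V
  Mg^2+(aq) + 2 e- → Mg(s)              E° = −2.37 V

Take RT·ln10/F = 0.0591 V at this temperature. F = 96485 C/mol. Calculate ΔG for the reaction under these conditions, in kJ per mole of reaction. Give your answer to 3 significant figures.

With Tl⁺/Tl reduced at the cathode, E°cell = −0.33 − (−2.37) = +2.04 V and n = 2.
Here Q = [Mg^2+(aq)] / [Tl^+(aq)]^2 = 0.0163 (log Q = −1.788), giving E = +2.04 − (0.0591/2)·(−1.788) = +2.0928 V.
Then ΔG = −nFE = −2 × 96485 × +2.0928 J/mol = −404 kJ/mol.

−404 kJ/mol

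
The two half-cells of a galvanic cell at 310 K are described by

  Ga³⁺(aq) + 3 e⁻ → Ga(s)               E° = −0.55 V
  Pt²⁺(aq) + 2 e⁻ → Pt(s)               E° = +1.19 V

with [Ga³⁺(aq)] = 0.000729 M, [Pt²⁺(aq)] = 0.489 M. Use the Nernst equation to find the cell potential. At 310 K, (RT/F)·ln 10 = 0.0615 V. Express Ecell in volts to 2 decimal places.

+1.79 V

Pt²⁺/Pt is reduced (cathode, E° = +1.19 V) and Ga³⁺/Ga is oxidized (anode).
The standard potential is +1.19 − (−0.55) = +1.74 V and the balanced reaction transfers n = 6 electrons.
The balanced reaction is 3 Pt²⁺(aq) + 2 Ga(s) → 3 Pt(s) + 2 Ga³⁺(aq), so Q = [Ga³⁺(aq)]^2 / [Pt²⁺(aq)]^3 = 4.54×10^−6 and log Q = −5.342.
E = E° − (0.0615/n)·log Q = +1.74 − (0.0615/6)(−5.342) = +1.79 V.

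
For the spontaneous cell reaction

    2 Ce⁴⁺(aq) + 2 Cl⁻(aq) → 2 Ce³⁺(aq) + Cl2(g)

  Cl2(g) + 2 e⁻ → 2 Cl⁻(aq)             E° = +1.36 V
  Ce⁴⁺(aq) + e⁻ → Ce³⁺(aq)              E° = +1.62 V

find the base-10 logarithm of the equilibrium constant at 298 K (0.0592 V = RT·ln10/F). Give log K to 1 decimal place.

log K = 8.8

The Ce⁴⁺/Ce³⁺ couple is reduced (cathode); E°cell = +1.62 − (+1.36) = +0.26 V with n = 2.
At equilibrium E = 0, so log K = nE°cell / 0.0592 = (2)(+0.26) / 0.0592 = 8.8.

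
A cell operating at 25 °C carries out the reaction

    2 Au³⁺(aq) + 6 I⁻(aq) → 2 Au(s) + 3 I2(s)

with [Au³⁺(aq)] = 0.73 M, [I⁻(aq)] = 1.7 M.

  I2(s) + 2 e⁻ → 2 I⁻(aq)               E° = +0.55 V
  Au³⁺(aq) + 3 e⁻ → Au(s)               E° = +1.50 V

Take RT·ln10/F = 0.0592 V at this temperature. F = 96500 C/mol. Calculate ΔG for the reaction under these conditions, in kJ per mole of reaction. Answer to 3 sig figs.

−556 kJ/mol

The standard cell potential is +1.50 − (+0.55) = +0.95 V, with n = 6 electrons in the balanced equation.
Here Q = 1 / ([Au³⁺(aq)]^2·[I⁻(aq)]^6) = 0.0777 (log Q = −1.109), giving E = +0.95 − (0.0592/6)·(−1.109) = +0.9609 V.
Then ΔG = −nFE = −6 × 96500 × +0.9609 J/mol = −556 kJ/mol.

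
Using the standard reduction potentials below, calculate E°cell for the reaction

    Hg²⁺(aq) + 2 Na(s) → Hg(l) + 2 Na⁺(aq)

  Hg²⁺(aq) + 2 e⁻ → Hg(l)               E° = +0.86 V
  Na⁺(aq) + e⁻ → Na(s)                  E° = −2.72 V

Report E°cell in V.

Hg²⁺(aq) gains electrons, so the Hg²⁺/Hg couple is the cathode; the Na⁺/Na couple is the anode.
E°cell = E°(cathode) − E°(anode) = +0.86 − (−2.72) = +3.58 V.

+3.58 V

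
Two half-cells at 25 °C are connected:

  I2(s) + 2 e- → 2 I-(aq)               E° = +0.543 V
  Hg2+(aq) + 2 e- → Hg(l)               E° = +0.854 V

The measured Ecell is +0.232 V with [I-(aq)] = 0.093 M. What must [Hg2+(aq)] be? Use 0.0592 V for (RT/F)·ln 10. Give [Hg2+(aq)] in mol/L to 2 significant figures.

0.25 M

With Hg²⁺/Hg at the cathode and I₂/I⁻ at the anode, E°cell = +0.854 − (+0.543) = +0.311 V (n = 2).
Since E = E° − (0.0592/n)·log Q, log Q = n(E° − E)/0.0592 = 2.669.
The balanced reaction is Hg2+(aq) + 2 I-(aq) → Hg(l) + I2(s), so Q = 1 / ([Hg2+(aq)]·[I-(aq)]^2).
Substituting the known concentrations and solving, log [Hg2+(aq)] = −0.606 and [Hg2+(aq)] = 0.25 M.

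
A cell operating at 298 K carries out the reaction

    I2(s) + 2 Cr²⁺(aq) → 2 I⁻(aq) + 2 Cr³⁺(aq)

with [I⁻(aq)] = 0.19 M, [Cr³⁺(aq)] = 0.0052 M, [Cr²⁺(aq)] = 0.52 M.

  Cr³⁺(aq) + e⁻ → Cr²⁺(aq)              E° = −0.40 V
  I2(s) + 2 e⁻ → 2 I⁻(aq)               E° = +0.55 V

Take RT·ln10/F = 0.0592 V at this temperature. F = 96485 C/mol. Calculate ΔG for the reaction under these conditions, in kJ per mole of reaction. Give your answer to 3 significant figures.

−214 kJ/mol

The standard cell potential is +0.55 − (−0.40) = +0.95 V, with n = 2 electrons in the balanced equation.
Q = ([I⁻(aq)]^2·[Cr³⁺(aq)]^2) / [Cr²⁺(aq)]^2 = 3.61×10^−6, so log Q = −5.442 and E = +0.95 − (0.0592/2)(−5.442) = +1.1111 V.
Finally ΔG = −nFE = −(2)(96485 C/mol)(+1.1111 V) = −214 kJ/mol.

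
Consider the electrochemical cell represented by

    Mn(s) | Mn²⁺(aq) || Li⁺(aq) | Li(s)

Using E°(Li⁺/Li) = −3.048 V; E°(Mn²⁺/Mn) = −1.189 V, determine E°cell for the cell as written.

By convention the left-hand electrode in cell notation is the anode (oxidation) and the right-hand electrode is the cathode (reduction).
E°cell = E°(right) − E°(left) = −3.048 − (−1.189) = −1.859 V.
The negative sign shows that, as written, the cell would require an external voltage to drive the reaction.

−1.859 V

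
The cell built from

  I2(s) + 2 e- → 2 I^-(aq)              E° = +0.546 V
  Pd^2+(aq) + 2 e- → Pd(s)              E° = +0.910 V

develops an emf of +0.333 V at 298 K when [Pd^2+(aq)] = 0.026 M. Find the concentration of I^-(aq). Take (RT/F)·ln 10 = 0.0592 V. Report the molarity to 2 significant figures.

1.9 M

The Pd²⁺/Pd couple has the larger reduction potential, so it is the cathode: E°cell = +0.910 − (+0.546) = +0.364 V and n = 2.
Rearranging E = E° − (0.0592/n)·log Q gives log Q = 2(+0.364 − (+0.333))/0.0592 = 1.047.
The balanced reaction is Pd^2+(aq) + 2 I^-(aq) → Pd(s) + I2(s), so Q = 1 / ([Pd^2+(aq)]·[I^-(aq)]^2).
Solving for the unknown gives log [I^-(aq)] = 0.269, so [I^-(aq)] ≈ 1.9 M.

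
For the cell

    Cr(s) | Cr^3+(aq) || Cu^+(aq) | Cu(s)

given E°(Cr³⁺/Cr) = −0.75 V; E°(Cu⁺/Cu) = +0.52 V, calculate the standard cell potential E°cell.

+1.27 V

By convention the left-hand electrode in cell notation is the anode (oxidation) and the right-hand electrode is the cathode (reduction).
E°cell = E°(right) − E°(left) = +0.52 − (−0.75) = +1.27 V.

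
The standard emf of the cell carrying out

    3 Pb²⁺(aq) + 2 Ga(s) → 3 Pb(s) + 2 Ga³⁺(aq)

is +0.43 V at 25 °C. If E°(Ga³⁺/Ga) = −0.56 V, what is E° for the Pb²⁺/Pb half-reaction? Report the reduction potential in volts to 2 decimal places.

In the reaction as written the Pb²⁺/Pb couple is reduced (cathode) and Ga³⁺/Ga is oxidized (anode), so E°cell = E°(Pb²⁺/Pb) − E°(Ga³⁺/Ga).
E°(Pb²⁺/Pb) = E°cell + E°(anode) = +0.43 + (−0.56) = −0.13 V.

−0.13 V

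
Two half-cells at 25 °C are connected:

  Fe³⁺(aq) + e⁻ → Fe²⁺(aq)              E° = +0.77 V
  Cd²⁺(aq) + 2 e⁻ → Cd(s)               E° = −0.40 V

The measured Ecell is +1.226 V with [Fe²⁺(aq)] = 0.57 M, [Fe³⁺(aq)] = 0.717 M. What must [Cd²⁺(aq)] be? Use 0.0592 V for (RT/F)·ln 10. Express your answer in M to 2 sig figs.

0.020 M

With Fe³⁺/Fe²⁺ at the cathode and Cd²⁺/Cd at the anode, E°cell = +0.77 − (−0.40) = +1.17 V (n = 2).
Since E = E° − (0.0592/n)·log Q, log Q = n(E° − E)/0.0592 = −1.892.
Balancing electrons gives 2 Fe³⁺(aq) + Cd(s) → 2 Fe²⁺(aq) + Cd²⁺(aq); thus Q = ([Fe²⁺(aq)]^2·[Cd²⁺(aq)]) / [Fe³⁺(aq)]^2.
Isolating [Cd²⁺(aq)] in Q = 10^{−1.892} yields log [Cd²⁺(aq)] = −1.693, i.e. 0.020 M.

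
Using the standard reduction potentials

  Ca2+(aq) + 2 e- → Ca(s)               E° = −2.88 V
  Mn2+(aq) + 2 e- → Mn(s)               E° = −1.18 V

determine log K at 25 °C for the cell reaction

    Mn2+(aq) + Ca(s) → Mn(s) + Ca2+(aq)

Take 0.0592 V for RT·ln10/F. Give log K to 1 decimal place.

The Mn²⁺/Mn couple is reduced (cathode); E°cell = −1.18 − (−2.88) = +1.70 V with n = 2.
At equilibrium E = 0, so log K = nE°cell / 0.0592 = (2)(+1.70) / 0.0592 = 57.4.

log K = 57.4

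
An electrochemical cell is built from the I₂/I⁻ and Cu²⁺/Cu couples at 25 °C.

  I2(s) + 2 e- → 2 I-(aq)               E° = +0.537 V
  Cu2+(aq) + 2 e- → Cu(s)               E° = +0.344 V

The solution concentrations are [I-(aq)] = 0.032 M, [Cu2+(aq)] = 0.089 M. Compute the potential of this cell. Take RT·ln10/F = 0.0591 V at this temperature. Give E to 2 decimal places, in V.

+0.31 V

The I₂/I⁻ couple has the more positive E°, so it is the cathode; Cu²⁺/Cu is the anode.
The standard potential is +0.537 − (+0.344) = +0.193 V and the balanced reaction transfers n = 2 electrons.
The balanced reaction is I2(s) + Cu(s) → 2 I-(aq) + Cu2+(aq), so Q = [I-(aq)]^2·[Cu2+(aq)] = 9.11×10^−5 and log Q = −4.040.
Applying E = E° − (RT ln10/nF)·log Q gives +0.193 − (0.0591/2)(−4.040) = +0.31 V.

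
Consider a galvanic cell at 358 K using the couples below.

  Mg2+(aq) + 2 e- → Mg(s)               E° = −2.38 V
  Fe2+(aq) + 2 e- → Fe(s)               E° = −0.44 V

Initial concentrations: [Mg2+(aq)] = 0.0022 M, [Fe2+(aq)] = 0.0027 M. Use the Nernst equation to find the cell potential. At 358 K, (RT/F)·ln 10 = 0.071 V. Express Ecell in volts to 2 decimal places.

+1.94 V

The Fe²⁺/Fe couple has the more positive E°, so it is the cathode; Mg²⁺/Mg is the anode.
E°cell = E°cat − E°an = −0.44 − (−2.38) = +1.94 V; n = 2.
For the overall reaction Fe2+(aq) + Mg(s) → Fe(s) + Mg2+(aq), Q = [Mg2+(aq)] / [Fe2+(aq)] = 0.815, giving log Q = −0.089.
Applying E = E° − (RT ln10/nF)·log Q gives +1.94 − (0.071/2)(−0.089) = +1.94 V.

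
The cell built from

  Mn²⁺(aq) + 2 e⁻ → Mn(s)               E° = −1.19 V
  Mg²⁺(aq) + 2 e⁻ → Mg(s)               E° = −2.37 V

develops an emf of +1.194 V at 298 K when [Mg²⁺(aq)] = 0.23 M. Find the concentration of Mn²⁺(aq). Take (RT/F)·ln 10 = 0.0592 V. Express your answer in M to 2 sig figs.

0.68 M

With Mn²⁺/Mn at the cathode and Mg²⁺/Mg at the anode, E°cell = −1.19 − (−2.37) = +1.18 V (n = 2).
From the Nernst equation, log Q = n(E° − E)/0.0592 = 2·(+1.18 − (+1.194))/0.0592 = −0.473.
Balancing electrons gives Mn²⁺(aq) + Mg(s) → Mn(s) + Mg²⁺(aq); thus Q = [Mg²⁺(aq)] / [Mn²⁺(aq)].
Isolating [Mn²⁺(aq)] in Q = 10^{−0.473} yields log [Mn²⁺(aq)] = −0.165, i.e. 0.68 M.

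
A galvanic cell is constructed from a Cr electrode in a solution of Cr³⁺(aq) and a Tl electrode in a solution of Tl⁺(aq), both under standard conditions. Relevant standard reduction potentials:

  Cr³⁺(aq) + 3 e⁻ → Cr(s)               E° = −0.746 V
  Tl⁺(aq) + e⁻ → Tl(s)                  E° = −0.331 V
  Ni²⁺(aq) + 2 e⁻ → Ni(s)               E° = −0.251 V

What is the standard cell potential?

The Tl⁺/Tl couple has the higher E°, so Tl ion is reduced (cathode) and Cr is oxidized (anode).
E°cell = E°(cathode) − E°(anode) = −0.331 − (−0.746) = +0.415 V.

+0.415 V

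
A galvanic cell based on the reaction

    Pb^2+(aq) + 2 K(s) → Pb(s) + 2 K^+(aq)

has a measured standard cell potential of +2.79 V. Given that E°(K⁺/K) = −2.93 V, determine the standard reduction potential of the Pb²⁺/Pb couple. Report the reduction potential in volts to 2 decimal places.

−0.14 V

In the reaction as written the Pb²⁺/Pb couple is reduced (cathode) and K⁺/K is oxidized (anode), so E°cell = E°(Pb²⁺/Pb) − E°(K⁺/K).
E°(Pb²⁺/Pb) = E°cell + E°(anode) = +2.79 + (−2.93) = −0.14 V.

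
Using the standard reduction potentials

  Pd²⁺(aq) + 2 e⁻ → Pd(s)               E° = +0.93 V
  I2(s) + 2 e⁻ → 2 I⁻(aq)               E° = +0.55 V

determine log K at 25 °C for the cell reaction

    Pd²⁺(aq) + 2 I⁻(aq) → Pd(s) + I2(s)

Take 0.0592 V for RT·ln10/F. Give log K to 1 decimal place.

The Pd²⁺/Pd couple is reduced (cathode); E°cell = +0.93 − (+0.55) = +0.38 V with n = 2.
At equilibrium E = 0, so log K = nE°cell / 0.0592 = (2)(+0.38) / 0.0592 = 12.8.

log K = 12.8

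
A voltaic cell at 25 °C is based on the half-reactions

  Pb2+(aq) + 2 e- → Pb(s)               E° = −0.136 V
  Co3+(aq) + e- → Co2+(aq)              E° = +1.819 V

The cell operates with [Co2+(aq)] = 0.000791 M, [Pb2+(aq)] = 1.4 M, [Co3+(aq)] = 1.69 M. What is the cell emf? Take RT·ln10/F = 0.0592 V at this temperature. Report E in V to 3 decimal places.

+2.148 V

Since E°(Co³⁺/Co²⁺) > E°(Pb²⁺/Pb), Co³⁺/Co²⁺ serves as the cathode.
E°cell = +1.819 − (−0.136) = +1.955 V, with n = 2 electrons transferred.
For the overall reaction 2 Co3+(aq) + Pb(s) → 2 Co2+(aq) + Pb2+(aq), Q = ([Co2+(aq)]^2·[Pb2+(aq)]) / [Co3+(aq)]^2 = 3.07×10^−7, giving log Q = −6.513.
Applying E = E° − (RT ln10/nF)·log Q gives +1.955 − (0.0592/2)(−6.513) = +2.148 V.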